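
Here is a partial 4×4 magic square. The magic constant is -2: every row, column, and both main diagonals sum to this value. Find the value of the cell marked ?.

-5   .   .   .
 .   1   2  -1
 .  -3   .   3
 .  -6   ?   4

-7

Row 2: 1 + 2 + (-1) + ? = -2, so (2,1) = -4.
Column 2 must total -2; the given cells sum to -8, so (1,2) = 6.
From column 4, -2 − (-1 + 3 + 4) gives (1,4) = -8.
Main diagonal: -5 + 1 + 4 + ? = -2, so (3,3) = -2.
The remaining cell in anti-diagonal is (4,1) = -2 − (-9) = 7.
The remaining cell in row 1 is (1,3) = -2 − (-7) = 5.
Row 3: -3 + (-2) + 3 + ? = -2, so (3,1) = 0.
From row 4, -2 − (7 + (-6) + 4) gives (4,3) = -7.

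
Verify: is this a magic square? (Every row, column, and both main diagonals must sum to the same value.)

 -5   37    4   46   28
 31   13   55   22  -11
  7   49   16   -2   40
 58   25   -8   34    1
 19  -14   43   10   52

Row 1: -5 + 37 + 4 + 46 + 28 = 110.
Row 2: 31 + 13 + 55 + 22 + (-11) = 110.
Row 3: 7 + 49 + 16 + (-2) + 40 = 110.
Row 4: 58 + 25 + (-8) + 34 + 1 = 110.
Row 5: 19 + (-14) + 43 + 10 + 52 = 110.
Column 1: -5 + 31 + 7 + 58 + 19 = 110.
Column 2: 37 + 13 + 49 + 25 + (-14) = 110.
Column 3: 4 + 55 + 16 + (-8) + 43 = 110.
Column 4: 46 + 22 + (-2) + 34 + 10 = 110.
Column 5: 28 + (-11) + 40 + 1 + 52 = 110.
Main diagonal: -5 + 13 + 16 + 34 + 52 = 110.
Anti-diagonal: 28 + 22 + 16 + 25 + 19 = 110.
All lines sum to 110.

Yes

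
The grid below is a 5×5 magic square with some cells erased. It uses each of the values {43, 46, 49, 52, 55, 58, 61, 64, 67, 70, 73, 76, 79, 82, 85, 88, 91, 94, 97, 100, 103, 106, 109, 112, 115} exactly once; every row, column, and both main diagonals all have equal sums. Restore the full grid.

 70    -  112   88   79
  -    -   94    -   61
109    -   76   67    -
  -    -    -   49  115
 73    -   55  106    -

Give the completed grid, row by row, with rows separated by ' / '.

70 46 112 88 79 / 52 103 94 85 61 / 109 100 76 67 43 / 91 82 58 49 115 / 73 64 55 106 97

The 25 entries sum to 1975, so each line sums to 1975/5 = 395.
Using row 1: 70 + 112 + 88 + 79 + ? → (1,2) = 395 − 349 = 46.
The remaining cell in column 3 is (4,3) = 395 − 337 = 58.
Column 4 must total 395; the given cells sum to 310, so (2,4) = 85.
Anti-diagonal must total 395; the given cells sum to 313, so (4,2) = 82.
Row 4: 82 + 58 + 49 + 115 + ? = 395, so (4,1) = 91.
Column 1 must total 395; the given cells sum to 343, so (2,1) = 52.
Row 2 needs 395; the known cells sum to 292, so (2,2) = 103.
Main diagonal needs 395; the known cells sum to 298, so (5,5) = 97.
The remaining cell in row 5 is (5,2) = 395 − 331 = 64.
Using column 2: 46 + 103 + 82 + 64 + ? → (3,2) = 395 − 295 = 100.
Column 5: 79 + 61 + 115 + 97 + ? = 395, so (3,5) = 43.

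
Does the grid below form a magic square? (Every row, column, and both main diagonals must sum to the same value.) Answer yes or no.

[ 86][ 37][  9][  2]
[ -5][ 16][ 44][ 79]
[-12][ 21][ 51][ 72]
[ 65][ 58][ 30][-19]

No — column 1 sums to 134 but anti-diagonal sums to 132.

Row 1: 86 + 37 + 9 + 2 = 134.
Row 2: -5 + 16 + 44 + 79 = 134.
Row 3: -12 + 21 + 51 + 72 = 132.
Row 4: 65 + 58 + 30 + (-19) = 134.
Column 1: 86 + (-5) + (-12) + 65 = 134.
Column 2: 37 + 16 + 21 + 58 = 132.
Column 3: 9 + 44 + 51 + 30 = 134.
Column 4: 2 + 79 + 72 + (-19) = 134.
Main diagonal: 86 + 16 + 51 + (-19) = 134.
Anti-diagonal: 2 + 44 + 21 + 65 = 132.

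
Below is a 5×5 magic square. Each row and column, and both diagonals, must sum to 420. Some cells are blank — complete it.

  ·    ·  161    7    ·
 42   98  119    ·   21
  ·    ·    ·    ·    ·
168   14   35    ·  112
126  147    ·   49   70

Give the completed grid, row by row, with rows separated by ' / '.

The remaining cell in row 2 is (2,4) = 420 − 280 = 140.
Row 4 must total 420; the given cells sum to 329, so (4,4) = 91.
The remaining cell in row 5 is (5,3) = 420 − 392 = 28.
From column 3, 420 − (161 + 119 + 35 + 28) gives (3,3) = 77.
Using column 4: 7 + 140 + 91 + 49 + ? → (3,4) = 420 − 287 = 133.
Main diagonal must total 420; the given cells sum to 336, so (1,1) = 84.
Anti-diagonal needs 420; the known cells sum to 357, so (1,5) = 63.
Row 1 must total 420; the given cells sum to 315, so (1,2) = 105.
Using column 1: 84 + 42 + 168 + 126 + ? → (3,1) = 420 − 420 = 0.
The remaining cell in column 2 is (3,2) = 420 − 364 = 56.
Column 5 must total 420; the given cells sum to 266, so (3,5) = 154.

84 105 161 7 63 / 42 98 119 140 21 / 0 56 77 133 154 / 168 14 35 91 112 / 126 147 28 49 70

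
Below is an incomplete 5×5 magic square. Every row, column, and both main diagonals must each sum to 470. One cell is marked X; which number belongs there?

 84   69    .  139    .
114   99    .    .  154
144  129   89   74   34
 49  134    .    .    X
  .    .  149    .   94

64

Column 1 needs 470; the known cells sum to 391, so (5,1) = 79.
Column 2 must total 470; the given cells sum to 431, so (5,2) = 39.
Main diagonal needs 470; the known cells sum to 366, so (4,4) = 104.
Using row 5: 79 + 39 + 149 + 94 + ? → (5,4) = 470 − 361 = 109.
Column 4 must total 470; the given cells sum to 426, so (2,4) = 44.
Anti-diagonal must total 470; the given cells sum to 346, so (1,5) = 124.
Row 1: 84 + 69 + 139 + 124 + ? = 470, so (1,3) = 54.
Row 2: 114 + 99 + 44 + 154 + ? = 470, so (2,3) = 59.
Column 3: 54 + 59 + 89 + 149 + ? = 470, so (4,3) = 119.
Column 5: 124 + 154 + 34 + 94 + ? = 470, so (4,5) = 64.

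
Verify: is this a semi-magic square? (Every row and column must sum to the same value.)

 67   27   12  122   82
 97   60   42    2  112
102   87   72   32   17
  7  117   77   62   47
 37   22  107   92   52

No — column 4 sums to 310 but column 2 sums to 313.

Row 1: 67 + 27 + 12 + 122 + 82 = 310.
Row 2: 97 + 60 + 42 + 2 + 112 = 313.
Row 3: 102 + 87 + 72 + 32 + 17 = 310.
Row 4: 7 + 117 + 77 + 62 + 47 = 310.
Row 5: 37 + 22 + 107 + 92 + 52 = 310.
Column 1: 67 + 97 + 102 + 7 + 37 = 310.
Column 2: 27 + 60 + 87 + 117 + 22 = 313.
Column 3: 12 + 42 + 72 + 77 + 107 = 310.
Column 4: 122 + 2 + 32 + 62 + 92 = 310.
Column 5: 82 + 112 + 17 + 47 + 52 = 310.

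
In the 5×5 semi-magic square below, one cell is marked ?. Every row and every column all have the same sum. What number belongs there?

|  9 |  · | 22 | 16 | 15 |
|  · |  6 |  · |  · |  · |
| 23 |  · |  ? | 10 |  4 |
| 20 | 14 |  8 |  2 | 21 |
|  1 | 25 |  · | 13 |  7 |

11

Row 4 is complete and sums to 65; that is the magic constant.
Row 1: 9 + 22 + 16 + 15 + ? = 65, so (1,2) = 3.
The remaining cell in row 5 is (5,3) = 65 − 46 = 19.
From column 1, 65 − (9 + 23 + 20 + 1) gives (2,1) = 12.
From column 2, 65 − (3 + 6 + 14 + 25) gives (3,2) = 17.
The remaining cell in column 4 is (2,4) = 65 − 41 = 24.
Column 5 must total 65; the given cells sum to 47, so (2,5) = 18.
Row 2: 12 + 6 + 24 + 18 + ? = 65, so (2,3) = 5.
From row 3, 65 − (23 + 17 + 10 + 4) gives (3,3) = 11.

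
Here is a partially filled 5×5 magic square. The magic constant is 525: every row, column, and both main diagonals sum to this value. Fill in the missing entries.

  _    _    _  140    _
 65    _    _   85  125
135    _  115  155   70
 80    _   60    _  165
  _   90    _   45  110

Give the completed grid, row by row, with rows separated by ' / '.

95 160 75 140 55 / 65 105 145 85 125 / 135 50 115 155 70 / 80 120 60 100 165 / 150 90 130 45 110

Row 3: 135 + 115 + 155 + 70 + ? = 525, so (3,2) = 50.
Column 4 needs 525; the known cells sum to 425, so (4,4) = 100.
From column 5, 525 − (125 + 70 + 165 + 110) gives (1,5) = 55.
Row 4: 80 + 60 + 100 + 165 + ? = 525, so (4,2) = 120.
Anti-diagonal must total 525; the given cells sum to 375, so (5,1) = 150.
Row 5 must total 525; the given cells sum to 395, so (5,3) = 130.
Column 1: 65 + 135 + 80 + 150 + ? = 525, so (1,1) = 95.
Main diagonal needs 525; the known cells sum to 420, so (2,2) = 105.
Using row 2: 65 + 105 + 85 + 125 + ? → (2,3) = 525 − 380 = 145.
Using column 2: 105 + 50 + 120 + 90 + ? → (1,2) = 525 − 365 = 160.
Column 3: 145 + 115 + 60 + 130 + ? = 525, so (1,3) = 75.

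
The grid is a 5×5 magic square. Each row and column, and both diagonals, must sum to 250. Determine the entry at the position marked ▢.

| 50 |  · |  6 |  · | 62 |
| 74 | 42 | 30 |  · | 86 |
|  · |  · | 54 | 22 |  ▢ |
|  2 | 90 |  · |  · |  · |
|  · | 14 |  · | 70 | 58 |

10

From row 2, 250 − (74 + 42 + 30 + 86) gives (2,4) = 18.
The remaining cell in main diagonal is (4,4) = 250 − 204 = 46.
Anti-diagonal: 62 + 18 + 54 + 90 + ? = 250, so (5,1) = 26.
From row 5, 250 − (26 + 14 + 70 + 58) gives (5,3) = 82.
Column 1 needs 250; the known cells sum to 152, so (3,1) = 98.
Column 3 must total 250; the given cells sum to 172, so (4,3) = 78.
Column 4 must total 250; the given cells sum to 156, so (1,4) = 94.
From row 1, 250 − (50 + 6 + 94 + 62) gives (1,2) = 38.
The remaining cell in row 4 is (4,5) = 250 − 216 = 34.
Using column 2: 38 + 42 + 90 + 14 + ? → (3,2) = 250 − 184 = 66.
Column 5 needs 250; the known cells sum to 240, so (3,5) = 10.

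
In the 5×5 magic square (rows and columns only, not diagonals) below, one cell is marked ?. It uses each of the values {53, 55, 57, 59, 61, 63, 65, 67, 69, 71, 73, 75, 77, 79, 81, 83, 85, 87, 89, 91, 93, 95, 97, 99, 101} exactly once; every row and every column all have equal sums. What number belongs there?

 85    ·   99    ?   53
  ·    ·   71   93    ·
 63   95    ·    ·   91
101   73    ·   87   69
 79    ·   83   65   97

81

The 25 entries sum to 1925, so each line sums to 1925/5 = 385.
From row 4, 385 − (101 + 73 + 87 + 69) gives (4,3) = 55.
Row 5 must total 385; the given cells sum to 324, so (5,2) = 61.
Column 1: 85 + 63 + 101 + 79 + ? = 385, so (2,1) = 57.
Using column 3: 99 + 71 + 55 + 83 + ? → (3,3) = 385 − 308 = 77.
The remaining cell in column 5 is (2,5) = 385 − 310 = 75.
Row 2: 57 + 71 + 93 + 75 + ? = 385, so (2,2) = 89.
The remaining cell in row 3 is (3,4) = 385 − 326 = 59.
Column 2 needs 385; the known cells sum to 318, so (1,2) = 67.
Column 4 must total 385; the given cells sum to 304, so (1,4) = 81.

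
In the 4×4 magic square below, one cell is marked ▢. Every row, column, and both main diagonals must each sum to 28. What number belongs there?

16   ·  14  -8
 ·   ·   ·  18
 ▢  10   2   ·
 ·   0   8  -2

-4

Row 1: 16 + 14 + (-8) + ? = 28, so (1,2) = 6.
The remaining cell in row 4 is (4,1) = 28 − 6 = 22.
Column 2 must total 28; the given cells sum to 16, so (2,2) = 12.
The remaining cell in column 3 is (2,3) = 28 − 24 = 4.
Using column 4: -8 + 18 + (-2) + ? → (3,4) = 28 − 8 = 20.
The remaining cell in row 2 is (2,1) = 28 − 34 = -6.
The remaining cell in row 3 is (3,1) = 28 − 32 = -4.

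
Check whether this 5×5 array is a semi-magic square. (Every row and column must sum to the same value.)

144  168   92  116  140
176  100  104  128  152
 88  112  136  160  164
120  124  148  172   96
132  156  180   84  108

Row 1: 144 + 168 + 92 + 116 + 140 = 660.
Row 2: 176 + 100 + 104 + 128 + 152 = 660.
Row 3: 88 + 112 + 136 + 160 + 164 = 660.
Row 4: 120 + 124 + 148 + 172 + 96 = 660.
Row 5: 132 + 156 + 180 + 84 + 108 = 660.
Column 1: 144 + 176 + 88 + 120 + 132 = 660.
Column 2: 168 + 100 + 112 + 124 + 156 = 660.
Column 3: 92 + 104 + 136 + 148 + 180 = 660.
Column 4: 116 + 128 + 160 + 172 + 84 = 660.
Column 5: 140 + 152 + 164 + 96 + 108 = 660.
All lines sum to 660.

Yes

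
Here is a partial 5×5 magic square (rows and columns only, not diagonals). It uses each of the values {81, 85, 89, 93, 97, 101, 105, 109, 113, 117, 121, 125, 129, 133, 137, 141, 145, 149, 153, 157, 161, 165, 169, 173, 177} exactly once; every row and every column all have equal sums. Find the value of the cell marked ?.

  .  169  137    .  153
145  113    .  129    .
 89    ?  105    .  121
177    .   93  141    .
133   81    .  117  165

The 25 entries sum to 3225, so each line sums to 3225/5 = 645.
Using row 5: 133 + 81 + 117 + 165 + ? → (5,3) = 645 − 496 = 149.
Column 1 needs 645; the known cells sum to 544, so (1,1) = 101.
The remaining cell in column 3 is (2,3) = 645 − 484 = 161.
Row 1 needs 645; the known cells sum to 560, so (1,4) = 85.
Row 2 needs 645; the known cells sum to 548, so (2,5) = 97.
Using column 4: 85 + 129 + 141 + 117 + ? → (3,4) = 645 − 472 = 173.
Column 5 must total 645; the given cells sum to 536, so (4,5) = 109.
Using row 3: 89 + 105 + 173 + 121 + ? → (3,2) = 645 − 488 = 157.

157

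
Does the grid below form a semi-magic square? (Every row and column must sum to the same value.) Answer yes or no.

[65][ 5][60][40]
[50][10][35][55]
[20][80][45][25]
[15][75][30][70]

No — column 4 sums to 190 but row 2 sums to 150.

Row 1: 65 + 5 + 60 + 40 = 170.
Row 2: 50 + 10 + 35 + 55 = 150.
Row 3: 20 + 80 + 45 + 25 = 170.
Row 4: 15 + 75 + 30 + 70 = 190.
Column 1: 65 + 50 + 20 + 15 = 150.
Column 2: 5 + 10 + 80 + 75 = 170.
Column 3: 60 + 35 + 45 + 30 = 170.
Column 4: 40 + 55 + 25 + 70 = 190.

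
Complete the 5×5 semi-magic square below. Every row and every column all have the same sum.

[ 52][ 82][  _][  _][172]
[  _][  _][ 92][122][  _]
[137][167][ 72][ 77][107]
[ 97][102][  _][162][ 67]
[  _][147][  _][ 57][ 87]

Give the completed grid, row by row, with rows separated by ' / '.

52 82 112 142 172 / 157 62 92 122 127 / 137 167 72 77 107 / 97 102 132 162 67 / 117 147 152 57 87

Row 3 is already complete: 137 + 167 + 72 + 77 + 107 = 560, so that is the magic constant.
Using row 4: 97 + 102 + 162 + 67 + ? → (4,3) = 560 − 428 = 132.
Using column 2: 82 + 167 + 102 + 147 + ? → (2,2) = 560 − 498 = 62.
Column 4 must total 560; the given cells sum to 418, so (1,4) = 142.
Column 5 needs 560; the known cells sum to 433, so (2,5) = 127.
The remaining cell in row 1 is (1,3) = 560 − 448 = 112.
Row 2 must total 560; the given cells sum to 403, so (2,1) = 157.
Column 1 must total 560; the given cells sum to 443, so (5,1) = 117.
Column 3 needs 560; the known cells sum to 408, so (5,3) = 152.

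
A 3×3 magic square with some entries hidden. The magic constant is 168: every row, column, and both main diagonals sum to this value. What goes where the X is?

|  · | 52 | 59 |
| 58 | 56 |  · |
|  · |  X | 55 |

60

Row 1 needs 168; the known cells sum to 111, so (1,1) = 57.
Row 2 must total 168; the given cells sum to 114, so (2,3) = 54.
The remaining cell in column 1 is (3,1) = 168 − 115 = 53.
The remaining cell in column 2 is (3,2) = 168 − 108 = 60.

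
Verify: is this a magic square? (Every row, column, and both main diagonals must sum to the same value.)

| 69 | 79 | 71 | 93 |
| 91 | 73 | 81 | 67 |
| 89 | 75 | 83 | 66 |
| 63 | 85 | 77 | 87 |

Row 1: 69 + 79 + 71 + 93 = 312.
Row 2: 91 + 73 + 81 + 67 = 312.
Row 3: 89 + 75 + 83 + 66 = 313.
Row 4: 63 + 85 + 77 + 87 = 312.
Column 1: 69 + 91 + 89 + 63 = 312.
Column 2: 79 + 73 + 75 + 85 = 312.
Column 3: 71 + 81 + 83 + 77 = 312.
Column 4: 93 + 67 + 66 + 87 = 313.
Main diagonal: 69 + 73 + 83 + 87 = 312.
Anti-diagonal: 93 + 81 + 75 + 63 = 312.

No — row 3 sums to 313 but anti-diagonal sums to 312.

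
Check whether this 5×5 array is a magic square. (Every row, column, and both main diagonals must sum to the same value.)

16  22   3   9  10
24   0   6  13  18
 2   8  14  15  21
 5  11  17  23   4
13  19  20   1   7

Row 1: 16 + 22 + 3 + 9 + 10 = 60.
Row 2: 24 + 0 + 6 + 13 + 18 = 61.
Row 3: 2 + 8 + 14 + 15 + 21 = 60.
Row 4: 5 + 11 + 17 + 23 + 4 = 60.
Row 5: 13 + 19 + 20 + 1 + 7 = 60.
Column 1: 16 + 24 + 2 + 5 + 13 = 60.
Column 2: 22 + 0 + 8 + 11 + 19 = 60.
Column 3: 3 + 6 + 14 + 17 + 20 = 60.
Column 4: 9 + 13 + 15 + 23 + 1 = 61.
Column 5: 10 + 18 + 21 + 4 + 7 = 60.
Main diagonal: 16 + 0 + 14 + 23 + 7 = 60.
Anti-diagonal: 10 + 13 + 14 + 11 + 13 = 61.

No — column 2 sums to 60 but row 2 sums to 61.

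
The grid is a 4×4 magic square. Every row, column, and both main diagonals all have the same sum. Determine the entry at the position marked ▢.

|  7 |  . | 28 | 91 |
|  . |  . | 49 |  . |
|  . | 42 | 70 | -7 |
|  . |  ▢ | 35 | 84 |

Column 3 is complete and sums to 182; that is the magic constant.
From row 1, 182 − (7 + 28 + 91) gives (1,2) = 56.
Using row 3: 42 + 70 + (-7) + ? → (3,1) = 182 − 105 = 77.
Column 4: 91 + (-7) + 84 + ? = 182, so (2,4) = 14.
From main diagonal, 182 − (7 + 70 + 84) gives (2,2) = 21.
From anti-diagonal, 182 − (91 + 49 + 42) gives (4,1) = 0.
The remaining cell in row 2 is (2,1) = 182 − 84 = 98.
Using row 4: 0 + 35 + 84 + ? → (4,2) = 182 − 119 = 63.

63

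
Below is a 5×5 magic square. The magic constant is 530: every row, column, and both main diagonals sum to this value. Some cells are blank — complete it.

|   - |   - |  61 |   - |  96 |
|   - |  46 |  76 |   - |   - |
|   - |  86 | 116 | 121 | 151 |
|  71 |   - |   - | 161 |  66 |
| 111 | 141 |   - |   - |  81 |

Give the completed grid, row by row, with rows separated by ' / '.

The remaining cell in row 3 is (3,1) = 530 − 474 = 56.
Column 5: 96 + 151 + 66 + 81 + ? = 530, so (2,5) = 136.
Using main diagonal: 46 + 116 + 161 + 81 + ? → (1,1) = 530 − 404 = 126.
Column 1 must total 530; the given cells sum to 364, so (2,1) = 166.
Row 2 needs 530; the known cells sum to 424, so (2,4) = 106.
Anti-diagonal needs 530; the known cells sum to 429, so (4,2) = 101.
Row 4 needs 530; the known cells sum to 399, so (4,3) = 131.
Column 2: 46 + 86 + 101 + 141 + ? = 530, so (1,2) = 156.
Column 3 needs 530; the known cells sum to 384, so (5,3) = 146.
Using row 1: 126 + 156 + 61 + 96 + ? → (1,4) = 530 − 439 = 91.
From row 5, 530 − (111 + 141 + 146 + 81) gives (5,4) = 51.

126 156 61 91 96 / 166 46 76 106 136 / 56 86 116 121 151 / 71 101 131 161 66 / 111 141 146 51 81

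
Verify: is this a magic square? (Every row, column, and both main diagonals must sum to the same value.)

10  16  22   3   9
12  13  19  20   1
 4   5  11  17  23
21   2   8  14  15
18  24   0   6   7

No — main diagonal sums to 55 but column 2 sums to 60.

Row 1: 10 + 16 + 22 + 3 + 9 = 60.
Row 2: 12 + 13 + 19 + 20 + 1 = 65.
Row 3: 4 + 5 + 11 + 17 + 23 = 60.
Row 4: 21 + 2 + 8 + 14 + 15 = 60.
Row 5: 18 + 24 + 0 + 6 + 7 = 55.
Column 1: 10 + 12 + 4 + 21 + 18 = 65.
Column 2: 16 + 13 + 5 + 2 + 24 = 60.
Column 3: 22 + 19 + 11 + 8 + 0 = 60.
Column 4: 3 + 20 + 17 + 14 + 6 = 60.
Column 5: 9 + 1 + 23 + 15 + 7 = 55.
Main diagonal: 10 + 13 + 11 + 14 + 7 = 55.
Anti-diagonal: 9 + 20 + 11 + 2 + 18 = 60.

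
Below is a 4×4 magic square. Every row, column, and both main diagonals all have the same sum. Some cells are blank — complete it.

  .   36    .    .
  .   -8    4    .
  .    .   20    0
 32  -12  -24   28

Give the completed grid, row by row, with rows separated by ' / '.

-16 36 24 -20 / 12 -8 4 16 / -4 8 20 0 / 32 -12 -24 28

Row 4 is already complete: 32 + -12 + -24 + 28 = 24, so that is the magic constant.
Using column 2: 36 + (-8) + (-12) + ? → (3,2) = 24 − 16 = 8.
Column 3 must total 24; the given cells sum to 0, so (1,3) = 24.
The remaining cell in main diagonal is (1,1) = 24 − 40 = -16.
Anti-diagonal: 4 + 8 + 32 + ? = 24, so (1,4) = -20.
Using row 3: 8 + 20 + 0 + ? → (3,1) = 24 − 28 = -4.
Column 1 must total 24; the given cells sum to 12, so (2,1) = 12.
Column 4 must total 24; the given cells sum to 8, so (2,4) = 16.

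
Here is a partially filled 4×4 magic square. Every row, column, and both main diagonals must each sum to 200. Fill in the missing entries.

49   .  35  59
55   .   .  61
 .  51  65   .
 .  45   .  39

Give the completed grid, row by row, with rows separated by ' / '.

Row 1: 49 + 35 + 59 + ? = 200, so (1,2) = 57.
Column 2: 57 + 51 + 45 + ? = 200, so (2,2) = 47.
Column 4 needs 200; the known cells sum to 159, so (3,4) = 41.
From row 2, 200 − (55 + 47 + 61) gives (2,3) = 37.
Row 3: 51 + 65 + 41 + ? = 200, so (3,1) = 43.
Column 1: 49 + 55 + 43 + ? = 200, so (4,1) = 53.
Column 3 must total 200; the given cells sum to 137, so (4,3) = 63.

49 57 35 59 / 55 47 37 61 / 43 51 65 41 / 53 45 63 39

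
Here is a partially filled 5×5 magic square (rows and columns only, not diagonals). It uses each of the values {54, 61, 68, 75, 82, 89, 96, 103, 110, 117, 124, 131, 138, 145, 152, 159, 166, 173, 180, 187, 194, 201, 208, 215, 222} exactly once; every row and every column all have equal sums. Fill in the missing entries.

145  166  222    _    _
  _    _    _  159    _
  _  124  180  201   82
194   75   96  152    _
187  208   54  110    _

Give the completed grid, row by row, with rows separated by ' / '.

145 166 222 68 89 / 61 117 138 159 215 / 103 124 180 201 82 / 194 75 96 152 173 / 187 208 54 110 131

The 25 entries sum to 3450, so each line sums to 3450/5 = 690.
The remaining cell in row 3 is (3,1) = 690 − 587 = 103.
From row 4, 690 − (194 + 75 + 96 + 152) gives (4,5) = 173.
From row 5, 690 − (187 + 208 + 54 + 110) gives (5,5) = 131.
Column 1 needs 690; the known cells sum to 629, so (2,1) = 61.
From column 2, 690 − (166 + 124 + 75 + 208) gives (2,2) = 117.
Using column 3: 222 + 180 + 96 + 54 + ? → (2,3) = 690 − 552 = 138.
The remaining cell in column 4 is (1,4) = 690 − 622 = 68.
Using row 1: 145 + 166 + 222 + 68 + ? → (1,5) = 690 − 601 = 89.
The remaining cell in row 2 is (2,5) = 690 − 475 = 215.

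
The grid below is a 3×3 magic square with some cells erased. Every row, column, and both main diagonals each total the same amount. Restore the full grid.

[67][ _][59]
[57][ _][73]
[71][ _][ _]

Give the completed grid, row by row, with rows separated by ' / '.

67 69 59 / 57 65 73 / 71 61 63

Column 1 is already complete: 67 + 57 + 71 = 195, so that is the magic constant.
Row 1 needs 195; the known cells sum to 126, so (1,2) = 69.
Row 2: 57 + 73 + ? = 195, so (2,2) = 65.
From column 2, 195 − (69 + 65) gives (3,2) = 61.
Column 3 must total 195; the given cells sum to 132, so (3,3) = 63.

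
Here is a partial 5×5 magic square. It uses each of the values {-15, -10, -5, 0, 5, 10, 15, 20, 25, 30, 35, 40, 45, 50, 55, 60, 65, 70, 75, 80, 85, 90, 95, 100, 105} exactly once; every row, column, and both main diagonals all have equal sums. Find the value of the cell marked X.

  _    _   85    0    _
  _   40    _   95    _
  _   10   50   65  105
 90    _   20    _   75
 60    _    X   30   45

-10

The 25 entries sum to 1125, so each line sums to 1125/5 = 225.
From row 3, 225 − (10 + 50 + 65 + 105) gives (3,1) = -5.
Column 4: 0 + 95 + 65 + 30 + ? = 225, so (4,4) = 35.
Main diagonal needs 225; the known cells sum to 170, so (1,1) = 55.
Row 4 needs 225; the known cells sum to 220, so (4,2) = 5.
From column 1, 225 − (55 + (-5) + 90 + 60) gives (2,1) = 25.
The remaining cell in anti-diagonal is (1,5) = 225 − 210 = 15.
Row 1: 55 + 85 + 0 + 15 + ? = 225, so (1,2) = 70.
Using column 2: 70 + 40 + 10 + 5 + ? → (5,2) = 225 − 125 = 100.
Column 5 needs 225; the known cells sum to 240, so (2,5) = -15.
Row 2 needs 225; the known cells sum to 145, so (2,3) = 80.
Row 5: 60 + 100 + 30 + 45 + ? = 225, so (5,3) = -10.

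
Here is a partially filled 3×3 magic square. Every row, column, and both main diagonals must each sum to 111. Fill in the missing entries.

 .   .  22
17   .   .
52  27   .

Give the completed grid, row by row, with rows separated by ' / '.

42 47 22 / 17 37 57 / 52 27 32

Using row 3: 52 + 27 + ? → (3,3) = 111 − 79 = 32.
From column 1, 111 − (17 + 52) gives (1,1) = 42.
The remaining cell in column 3 is (2,3) = 111 − 54 = 57.
Main diagonal: 42 + 32 + ? = 111, so (2,2) = 37.
Using row 1: 42 + 22 + ? → (1,2) = 111 − 64 = 47.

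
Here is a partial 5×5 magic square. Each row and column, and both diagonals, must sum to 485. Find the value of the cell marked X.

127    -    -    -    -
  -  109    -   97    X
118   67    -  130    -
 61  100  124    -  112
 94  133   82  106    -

The remaining cell in row 4 is (4,4) = 485 − 397 = 88.
From row 5, 485 − (94 + 133 + 82 + 106) gives (5,5) = 70.
Column 1 must total 485; the given cells sum to 400, so (2,1) = 85.
Using column 2: 109 + 67 + 100 + 133 + ? → (1,2) = 485 − 409 = 76.
Column 4 needs 485; the known cells sum to 421, so (1,4) = 64.
The remaining cell in main diagonal is (3,3) = 485 − 394 = 91.
Anti-diagonal must total 485; the given cells sum to 382, so (1,5) = 103.
The remaining cell in row 1 is (1,3) = 485 − 370 = 115.
Using row 3: 118 + 67 + 91 + 130 + ? → (3,5) = 485 − 406 = 79.
Column 3 must total 485; the given cells sum to 412, so (2,3) = 73.
Column 5 must total 485; the given cells sum to 364, so (2,5) = 121.

121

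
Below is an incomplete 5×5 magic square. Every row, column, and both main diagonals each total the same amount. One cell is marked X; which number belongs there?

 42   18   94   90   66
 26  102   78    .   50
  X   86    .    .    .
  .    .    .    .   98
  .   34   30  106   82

110

Row 1 is complete and sums to 310; that is the magic constant.
Row 2: 26 + 102 + 78 + 50 + ? = 310, so (2,4) = 54.
Row 5 must total 310; the given cells sum to 252, so (5,1) = 58.
Column 2 must total 310; the given cells sum to 240, so (4,2) = 70.
Column 5 must total 310; the given cells sum to 296, so (3,5) = 14.
The remaining cell in anti-diagonal is (3,3) = 310 − 248 = 62.
From column 3, 310 − (94 + 78 + 62 + 30) gives (4,3) = 46.
The remaining cell in main diagonal is (4,4) = 310 − 288 = 22.
Using row 4: 70 + 46 + 22 + 98 + ? → (4,1) = 310 − 236 = 74.
From column 1, 310 − (42 + 26 + 74 + 58) gives (3,1) = 110.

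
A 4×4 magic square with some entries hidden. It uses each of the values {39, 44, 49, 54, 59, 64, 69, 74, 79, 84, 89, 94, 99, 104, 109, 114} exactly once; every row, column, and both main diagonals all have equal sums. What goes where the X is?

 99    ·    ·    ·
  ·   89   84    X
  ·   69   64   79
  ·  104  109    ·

The 16 entries sum to 1224, so each line sums to 1224/4 = 306.
Row 3 must total 306; the given cells sum to 212, so (3,1) = 94.
Column 2 needs 306; the known cells sum to 262, so (1,2) = 44.
Column 3 must total 306; the given cells sum to 257, so (1,3) = 49.
Main diagonal needs 306; the known cells sum to 252, so (4,4) = 54.
Row 1 must total 306; the given cells sum to 192, so (1,4) = 114.
Row 4: 104 + 109 + 54 + ? = 306, so (4,1) = 39.
From column 1, 306 − (99 + 94 + 39) gives (2,1) = 74.
Using column 4: 114 + 79 + 54 + ? → (2,4) = 306 − 247 = 59.

59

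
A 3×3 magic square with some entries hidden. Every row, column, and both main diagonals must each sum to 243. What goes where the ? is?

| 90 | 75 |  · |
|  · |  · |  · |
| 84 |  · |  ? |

72

Row 1 must total 243; the given cells sum to 165, so (1,3) = 78.
From column 1, 243 − (90 + 84) gives (2,1) = 69.
Using anti-diagonal: 78 + 84 + ? → (2,2) = 243 − 162 = 81.
Using row 2: 69 + 81 + ? → (2,3) = 243 − 150 = 93.
Column 2 needs 243; the known cells sum to 156, so (3,2) = 87.
Using column 3: 78 + 93 + ? → (3,3) = 243 − 171 = 72.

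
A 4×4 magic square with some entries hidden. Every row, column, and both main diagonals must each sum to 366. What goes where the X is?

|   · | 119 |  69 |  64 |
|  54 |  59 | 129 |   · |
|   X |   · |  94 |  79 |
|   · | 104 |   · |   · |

109

Using row 1: 119 + 69 + 64 + ? → (1,1) = 366 − 252 = 114.
From row 2, 366 − (54 + 59 + 129) gives (2,4) = 124.
Column 2: 119 + 59 + 104 + ? = 366, so (3,2) = 84.
Column 3: 69 + 129 + 94 + ? = 366, so (4,3) = 74.
From column 4, 366 − (64 + 124 + 79) gives (4,4) = 99.
From anti-diagonal, 366 − (64 + 129 + 84) gives (4,1) = 89.
Using row 3: 84 + 94 + 79 + ? → (3,1) = 366 − 257 = 109.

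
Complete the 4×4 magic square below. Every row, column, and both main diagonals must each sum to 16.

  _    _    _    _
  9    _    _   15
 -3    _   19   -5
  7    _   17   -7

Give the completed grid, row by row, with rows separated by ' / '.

The remaining cell in row 3 is (3,2) = 16 − 11 = 5.
Using row 4: 7 + 17 + (-7) + ? → (4,2) = 16 − 17 = -1.
The remaining cell in column 1 is (1,1) = 16 − 13 = 3.
Column 4 must total 16; the given cells sum to 3, so (1,4) = 13.
Main diagonal: 3 + 19 + (-7) + ? = 16, so (2,2) = 1.
From anti-diagonal, 16 − (13 + 5 + 7) gives (2,3) = -9.
Column 2 needs 16; the known cells sum to 5, so (1,2) = 11.
Column 3 must total 16; the given cells sum to 27, so (1,3) = -11.

3 11 -11 13 / 9 1 -9 15 / -3 5 19 -5 / 7 -1 17 -7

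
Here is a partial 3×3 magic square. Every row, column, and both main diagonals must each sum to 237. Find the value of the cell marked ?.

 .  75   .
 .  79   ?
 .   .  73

87

Column 2 needs 237; the known cells sum to 154, so (3,2) = 83.
Main diagonal needs 237; the known cells sum to 152, so (1,1) = 85.
Row 1 must total 237; the given cells sum to 160, so (1,3) = 77.
Row 3: 83 + 73 + ? = 237, so (3,1) = 81.
The remaining cell in column 1 is (2,1) = 237 − 166 = 71.
From column 3, 237 − (77 + 73) gives (2,3) = 87.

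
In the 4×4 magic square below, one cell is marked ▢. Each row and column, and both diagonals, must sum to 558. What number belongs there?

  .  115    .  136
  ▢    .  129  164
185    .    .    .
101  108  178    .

122

Row 4: 101 + 108 + 178 + ? = 558, so (4,4) = 171.
Column 4 needs 558; the known cells sum to 471, so (3,4) = 87.
Using anti-diagonal: 136 + 129 + 101 + ? → (3,2) = 558 − 366 = 192.
Using row 3: 185 + 192 + 87 + ? → (3,3) = 558 − 464 = 94.
Column 2 needs 558; the known cells sum to 415, so (2,2) = 143.
Column 3 must total 558; the given cells sum to 401, so (1,3) = 157.
From main diagonal, 558 − (143 + 94 + 171) gives (1,1) = 150.
Row 2 must total 558; the given cells sum to 436, so (2,1) = 122.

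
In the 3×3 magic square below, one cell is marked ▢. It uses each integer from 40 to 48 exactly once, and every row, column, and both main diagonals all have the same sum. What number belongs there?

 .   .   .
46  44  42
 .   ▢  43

48

The entries are 40 through 48, which sum to 396, so each line sums to 396/3 = 132.
Using column 3: 42 + 43 + ? → (1,3) = 132 − 85 = 47.
Main diagonal needs 132; the known cells sum to 87, so (1,1) = 45.
From anti-diagonal, 132 − (47 + 44) gives (3,1) = 41.
The remaining cell in row 1 is (1,2) = 132 − 92 = 40.
From row 3, 132 − (41 + 43) gives (3,2) = 48.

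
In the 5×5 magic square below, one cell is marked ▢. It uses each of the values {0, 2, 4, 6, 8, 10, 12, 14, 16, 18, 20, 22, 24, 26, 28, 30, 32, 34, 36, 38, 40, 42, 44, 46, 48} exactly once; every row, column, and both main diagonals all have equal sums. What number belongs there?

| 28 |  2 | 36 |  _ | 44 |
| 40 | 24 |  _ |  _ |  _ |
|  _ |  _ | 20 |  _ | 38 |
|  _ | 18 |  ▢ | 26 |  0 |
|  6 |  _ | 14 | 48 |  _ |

42

The 25 entries sum to 600, so each line sums to 600/5 = 120.
Row 1 needs 120; the known cells sum to 110, so (1,4) = 10.
The remaining cell in main diagonal is (5,5) = 120 − 98 = 22.
Anti-diagonal needs 120; the known cells sum to 88, so (2,4) = 32.
From row 5, 120 − (6 + 14 + 48 + 22) gives (5,2) = 30.
Using column 2: 2 + 24 + 18 + 30 + ? → (3,2) = 120 − 74 = 46.
Using column 4: 10 + 32 + 26 + 48 + ? → (3,4) = 120 − 116 = 4.
Column 5 must total 120; the given cells sum to 104, so (2,5) = 16.
Using row 2: 40 + 24 + 32 + 16 + ? → (2,3) = 120 − 112 = 8.
From row 3, 120 − (46 + 20 + 4 + 38) gives (3,1) = 12.
Column 1 needs 120; the known cells sum to 86, so (4,1) = 34.
Column 3: 36 + 8 + 20 + 14 + ? = 120, so (4,3) = 42.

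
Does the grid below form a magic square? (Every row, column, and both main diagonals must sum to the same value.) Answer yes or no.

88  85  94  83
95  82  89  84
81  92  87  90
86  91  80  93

Yes

Row 1: 88 + 85 + 94 + 83 = 350.
Row 2: 95 + 82 + 89 + 84 = 350.
Row 3: 81 + 92 + 87 + 90 = 350.
Row 4: 86 + 91 + 80 + 93 = 350.
Column 1: 88 + 95 + 81 + 86 = 350.
Column 2: 85 + 82 + 92 + 91 = 350.
Column 3: 94 + 89 + 87 + 80 = 350.
Column 4: 83 + 84 + 90 + 93 = 350.
Main diagonal: 88 + 82 + 87 + 93 = 350.
Anti-diagonal: 83 + 89 + 92 + 86 = 350.
All lines sum to 350.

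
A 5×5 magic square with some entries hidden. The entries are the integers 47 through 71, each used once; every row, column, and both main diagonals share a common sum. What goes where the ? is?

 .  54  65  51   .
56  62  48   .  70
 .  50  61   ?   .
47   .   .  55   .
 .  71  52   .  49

The entries are 47 through 71, which sum to 1475, so each line sums to 1475/5 = 295.
From row 2, 295 − (56 + 62 + 48 + 70) gives (2,4) = 59.
Column 2 needs 295; the known cells sum to 237, so (4,2) = 58.
From column 3, 295 − (65 + 48 + 61 + 52) gives (4,3) = 69.
Main diagonal: 62 + 61 + 55 + 49 + ? = 295, so (1,1) = 68.
The remaining cell in row 1 is (1,5) = 295 − 238 = 57.
The remaining cell in row 4 is (4,5) = 295 − 229 = 66.
Column 5: 57 + 70 + 66 + 49 + ? = 295, so (3,5) = 53.
Anti-diagonal: 57 + 59 + 61 + 58 + ? = 295, so (5,1) = 60.
The remaining cell in row 5 is (5,4) = 295 − 232 = 63.
The remaining cell in column 1 is (3,1) = 295 − 231 = 64.
From column 4, 295 − (51 + 59 + 55 + 63) gives (3,4) = 67.

67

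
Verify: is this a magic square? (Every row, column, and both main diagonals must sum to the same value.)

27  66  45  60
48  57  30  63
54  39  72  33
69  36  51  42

Yes

Row 1: 27 + 66 + 45 + 60 = 198.
Row 2: 48 + 57 + 30 + 63 = 198.
Row 3: 54 + 39 + 72 + 33 = 198.
Row 4: 69 + 36 + 51 + 42 = 198.
Column 1: 27 + 48 + 54 + 69 = 198.
Column 2: 66 + 57 + 39 + 36 = 198.
Column 3: 45 + 30 + 72 + 51 = 198.
Column 4: 60 + 63 + 33 + 42 = 198.
Main diagonal: 27 + 57 + 72 + 42 = 198.
Anti-diagonal: 60 + 30 + 39 + 69 = 198.
All lines sum to 198.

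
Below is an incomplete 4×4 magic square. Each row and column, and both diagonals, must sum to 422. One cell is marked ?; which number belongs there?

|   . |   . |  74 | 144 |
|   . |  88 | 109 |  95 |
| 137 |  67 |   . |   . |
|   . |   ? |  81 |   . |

From row 2, 422 − (88 + 109 + 95) gives (2,1) = 130.
Column 3 must total 422; the given cells sum to 264, so (3,3) = 158.
Anti-diagonal needs 422; the known cells sum to 320, so (4,1) = 102.
From row 3, 422 − (137 + 67 + 158) gives (3,4) = 60.
Column 1: 130 + 137 + 102 + ? = 422, so (1,1) = 53.
The remaining cell in column 4 is (4,4) = 422 − 299 = 123.
The remaining cell in row 1 is (1,2) = 422 − 271 = 151.
Row 4 needs 422; the known cells sum to 306, so (4,2) = 116.

116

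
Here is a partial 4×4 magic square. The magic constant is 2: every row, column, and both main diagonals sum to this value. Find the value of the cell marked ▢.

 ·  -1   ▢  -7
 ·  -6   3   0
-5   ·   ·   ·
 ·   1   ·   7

6

Row 2: -6 + 3 + 0 + ? = 2, so (2,1) = 5.
Column 2 needs 2; the known cells sum to -6, so (3,2) = 8.
From column 4, 2 − (-7 + 0 + 7) gives (3,4) = 2.
Anti-diagonal needs 2; the known cells sum to 4, so (4,1) = -2.
The remaining cell in row 3 is (3,3) = 2 − 5 = -3.
Row 4 needs 2; the known cells sum to 6, so (4,3) = -4.
Column 1 needs 2; the known cells sum to -2, so (1,1) = 4.
The remaining cell in column 3 is (1,3) = 2 − (-4) = 6.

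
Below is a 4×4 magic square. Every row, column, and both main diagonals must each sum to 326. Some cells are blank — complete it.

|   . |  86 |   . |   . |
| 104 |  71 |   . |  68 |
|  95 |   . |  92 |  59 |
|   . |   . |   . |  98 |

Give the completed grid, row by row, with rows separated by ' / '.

65 86 74 101 / 104 71 83 68 / 95 80 92 59 / 62 89 77 98

Row 2 needs 326; the known cells sum to 243, so (2,3) = 83.
Row 3: 95 + 92 + 59 + ? = 326, so (3,2) = 80.
Column 2 must total 326; the given cells sum to 237, so (4,2) = 89.
Column 4 needs 326; the known cells sum to 225, so (1,4) = 101.
Main diagonal: 71 + 92 + 98 + ? = 326, so (1,1) = 65.
The remaining cell in anti-diagonal is (4,1) = 326 − 264 = 62.
Row 1: 65 + 86 + 101 + ? = 326, so (1,3) = 74.
Using row 4: 62 + 89 + 98 + ? → (4,3) = 326 − 249 = 77.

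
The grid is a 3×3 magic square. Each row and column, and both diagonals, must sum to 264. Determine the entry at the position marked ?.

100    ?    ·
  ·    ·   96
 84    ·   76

Row 3 needs 264; the known cells sum to 160, so (3,2) = 104.
Column 1 needs 264; the known cells sum to 184, so (2,1) = 80.
From column 3, 264 − (96 + 76) gives (1,3) = 92.
From main diagonal, 264 − (100 + 76) gives (2,2) = 88.
From row 1, 264 − (100 + 92) gives (1,2) = 72.

72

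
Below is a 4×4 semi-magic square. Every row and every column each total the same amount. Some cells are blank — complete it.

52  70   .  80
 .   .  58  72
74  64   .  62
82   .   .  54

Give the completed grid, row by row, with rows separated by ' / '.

Column 4 is already complete: 80 + 72 + 62 + 54 = 268, so that is the magic constant.
The remaining cell in row 1 is (1,3) = 268 − 202 = 66.
Row 3 needs 268; the known cells sum to 200, so (3,3) = 68.
The remaining cell in column 1 is (2,1) = 268 − 208 = 60.
From column 3, 268 − (66 + 58 + 68) gives (4,3) = 76.
From row 2, 268 − (60 + 58 + 72) gives (2,2) = 78.
Row 4: 82 + 76 + 54 + ? = 268, so (4,2) = 56.

52 70 66 80 / 60 78 58 72 / 74 64 68 62 / 82 56 76 54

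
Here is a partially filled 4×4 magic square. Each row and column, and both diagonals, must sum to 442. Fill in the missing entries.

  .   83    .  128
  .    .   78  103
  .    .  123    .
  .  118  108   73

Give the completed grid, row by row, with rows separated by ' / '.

Row 4: 118 + 108 + 73 + ? = 442, so (4,1) = 143.
Using column 3: 78 + 123 + 108 + ? → (1,3) = 442 − 309 = 133.
Column 4 must total 442; the given cells sum to 304, so (3,4) = 138.
The remaining cell in anti-diagonal is (3,2) = 442 − 349 = 93.
Row 1 must total 442; the given cells sum to 344, so (1,1) = 98.
Row 3 must total 442; the given cells sum to 354, so (3,1) = 88.
Column 1 must total 442; the given cells sum to 329, so (2,1) = 113.
The remaining cell in column 2 is (2,2) = 442 − 294 = 148.

98 83 133 128 / 113 148 78 103 / 88 93 123 138 / 143 118 108 73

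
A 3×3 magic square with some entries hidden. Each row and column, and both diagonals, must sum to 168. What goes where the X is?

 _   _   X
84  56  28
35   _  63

77

Row 3 needs 168; the known cells sum to 98, so (3,2) = 70.
Using column 1: 84 + 35 + ? → (1,1) = 168 − 119 = 49.
From column 2, 168 − (56 + 70) gives (1,2) = 42.
The remaining cell in column 3 is (1,3) = 168 − 91 = 77.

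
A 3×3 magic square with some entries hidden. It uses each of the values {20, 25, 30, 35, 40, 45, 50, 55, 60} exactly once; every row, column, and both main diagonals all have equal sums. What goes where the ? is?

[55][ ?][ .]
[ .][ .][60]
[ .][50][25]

The 9 entries sum to 360, so each line sums to 360/3 = 120.
The remaining cell in row 3 is (3,1) = 120 − 75 = 45.
Column 1: 55 + 45 + ? = 120, so (2,1) = 20.
Column 3 must total 120; the given cells sum to 85, so (1,3) = 35.
Using main diagonal: 55 + 25 + ? → (2,2) = 120 − 80 = 40.
Row 1: 55 + 35 + ? = 120, so (1,2) = 30.

30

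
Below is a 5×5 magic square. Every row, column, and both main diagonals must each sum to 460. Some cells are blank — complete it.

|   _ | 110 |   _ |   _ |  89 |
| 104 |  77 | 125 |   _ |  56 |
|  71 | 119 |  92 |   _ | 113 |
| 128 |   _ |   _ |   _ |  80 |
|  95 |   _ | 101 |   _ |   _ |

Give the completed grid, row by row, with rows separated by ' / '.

Row 2 needs 460; the known cells sum to 362, so (2,4) = 98.
From row 3, 460 − (71 + 119 + 92 + 113) gives (3,4) = 65.
Column 1: 104 + 71 + 128 + 95 + ? = 460, so (1,1) = 62.
Column 5 must total 460; the given cells sum to 338, so (5,5) = 122.
Main diagonal: 62 + 77 + 92 + 122 + ? = 460, so (4,4) = 107.
The remaining cell in anti-diagonal is (4,2) = 460 − 374 = 86.
Using row 4: 128 + 86 + 107 + 80 + ? → (4,3) = 460 − 401 = 59.
Using column 2: 110 + 77 + 119 + 86 + ? → (5,2) = 460 − 392 = 68.
Column 3 must total 460; the given cells sum to 377, so (1,3) = 83.
Row 1 needs 460; the known cells sum to 344, so (1,4) = 116.
Row 5 must total 460; the given cells sum to 386, so (5,4) = 74.

62 110 83 116 89 / 104 77 125 98 56 / 71 119 92 65 113 / 128 86 59 107 80 / 95 68 101 74 122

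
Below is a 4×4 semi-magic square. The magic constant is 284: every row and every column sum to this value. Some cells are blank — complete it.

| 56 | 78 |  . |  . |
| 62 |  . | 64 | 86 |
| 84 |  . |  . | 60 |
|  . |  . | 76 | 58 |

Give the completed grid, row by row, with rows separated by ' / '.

Row 2 must total 284; the given cells sum to 212, so (2,2) = 72.
Column 1 needs 284; the known cells sum to 202, so (4,1) = 82.
The remaining cell in column 4 is (1,4) = 284 − 204 = 80.
Using row 1: 56 + 78 + 80 + ? → (1,3) = 284 − 214 = 70.
Row 4 must total 284; the given cells sum to 216, so (4,2) = 68.
Column 2 needs 284; the known cells sum to 218, so (3,2) = 66.
Using column 3: 70 + 64 + 76 + ? → (3,3) = 284 − 210 = 74.

56 78 70 80 / 62 72 64 86 / 84 66 74 60 / 82 68 76 58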